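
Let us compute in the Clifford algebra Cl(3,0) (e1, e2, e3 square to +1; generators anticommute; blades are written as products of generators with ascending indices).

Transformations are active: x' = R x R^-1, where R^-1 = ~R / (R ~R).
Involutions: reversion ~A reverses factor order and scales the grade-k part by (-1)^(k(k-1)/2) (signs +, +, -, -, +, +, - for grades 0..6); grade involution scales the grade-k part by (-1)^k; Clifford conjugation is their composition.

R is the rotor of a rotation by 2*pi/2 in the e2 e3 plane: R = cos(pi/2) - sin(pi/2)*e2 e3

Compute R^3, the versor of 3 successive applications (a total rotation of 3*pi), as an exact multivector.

Half-angle bookkeeping: 3 applications in e2 e3 add up to rotor phase 3*pi/2 = 3*pi/2, so R^3 = cos(3*pi/2) - sin(3*pi/2)*e2 e3.
cos(3*pi/2) = 0 and sin(3*pi/2) = -1, so R^3 = e2 e3. The net rotation is 1*pi (after discarding 1 full turn, each of which contributes a factor -1 to the rotor); the rotor keeps the half-angle phase exactly.
Answer: e2 e3


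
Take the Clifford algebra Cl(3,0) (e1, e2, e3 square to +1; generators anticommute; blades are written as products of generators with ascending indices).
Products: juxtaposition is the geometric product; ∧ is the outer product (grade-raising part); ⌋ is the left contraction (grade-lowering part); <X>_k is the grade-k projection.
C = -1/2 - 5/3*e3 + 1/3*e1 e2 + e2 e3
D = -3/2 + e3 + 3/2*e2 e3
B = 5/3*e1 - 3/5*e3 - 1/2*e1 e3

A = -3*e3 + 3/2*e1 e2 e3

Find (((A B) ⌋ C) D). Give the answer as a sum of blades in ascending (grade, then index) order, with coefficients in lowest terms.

step 1: 9/5 - 3/2*e1 - 3/4*e2 - 9/10*e1 e2 + 5*e1 e3 + 5/2*e2 e3
step 2: -31/10 + 1/4*e1 - 1/2*e2 - 15/4*e3 + 3/5*e1 e2 + 9/5*e2 e3
step 3: -9/5 - 3/8*e1 + 327/40*e2 + 71/40*e3 - 9/10*e1 e2 + 23/20*e1 e3 - 157/20*e2 e3 + 39/40*e1 e2 e3
Answer: -9/5 - 3/8*e1 + 327/40*e2 + 71/40*e3 - 9/10*e1 e2 + 23/20*e1 e3 - 157/20*e2 e3 + 39/40*e1 e2 e3


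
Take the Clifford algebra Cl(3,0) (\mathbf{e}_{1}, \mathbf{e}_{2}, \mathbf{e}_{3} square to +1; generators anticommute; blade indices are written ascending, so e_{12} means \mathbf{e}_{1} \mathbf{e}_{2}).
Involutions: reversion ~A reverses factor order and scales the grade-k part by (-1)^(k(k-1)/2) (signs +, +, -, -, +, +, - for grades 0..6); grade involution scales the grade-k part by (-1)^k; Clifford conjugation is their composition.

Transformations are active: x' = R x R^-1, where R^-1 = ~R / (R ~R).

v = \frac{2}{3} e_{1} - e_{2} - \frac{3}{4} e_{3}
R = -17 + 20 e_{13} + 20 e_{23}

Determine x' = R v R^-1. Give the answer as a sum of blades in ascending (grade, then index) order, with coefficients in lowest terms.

~R = -17 - 20 e_{13} - 20 e_{23}, and R ~R = 1089, so R^-1 = ~R / (1089).
R v = -\frac{79}{3} e_{1} + 2 e_{2} + \frac{233}{12} e_{3} + \frac{100}{3} e_{123}
Answer: \frac{4508}{3267} e_{1} - \frac{937}{3267} e_{2} + \frac{1879}{13068} e_{3}


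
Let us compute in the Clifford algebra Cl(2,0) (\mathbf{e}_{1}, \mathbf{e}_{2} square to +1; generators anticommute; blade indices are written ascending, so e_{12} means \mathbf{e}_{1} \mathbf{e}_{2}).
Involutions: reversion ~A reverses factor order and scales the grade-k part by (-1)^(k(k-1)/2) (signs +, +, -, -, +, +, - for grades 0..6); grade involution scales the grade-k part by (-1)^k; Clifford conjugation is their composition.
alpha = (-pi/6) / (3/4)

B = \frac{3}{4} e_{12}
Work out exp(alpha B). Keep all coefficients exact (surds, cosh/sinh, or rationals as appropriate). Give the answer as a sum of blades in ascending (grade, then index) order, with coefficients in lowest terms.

B^2 = (\frac{3}{4})^2*(e_{12})^2 = \frac{9}{16}*(-1) = -\frac{9}{16} (a basis 2-blade squares to minus the product of its generators' squares).
B^2 = -\frac{9}{16} — B^2 < 0, so the exponential closes trigonometrically: l = \frac{3}{4}, alpha*l = - \frac{\pi}{6}, so exp(alpha B) = cos(- \frac{\pi}{6}) + (sin(- \frac{\pi}{6})/(\frac{3}{4}))*B = \frac{\sqrt{3}}{2} + (- \frac{2}{3})*B.
Answer: \frac{\sqrt{3}}{2} - \frac{1}{2} e_{12}


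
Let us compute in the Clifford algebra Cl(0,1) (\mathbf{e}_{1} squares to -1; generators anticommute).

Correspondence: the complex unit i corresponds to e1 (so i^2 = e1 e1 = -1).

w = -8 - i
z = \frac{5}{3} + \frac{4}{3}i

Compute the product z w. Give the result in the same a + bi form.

In blades: z = \frac{5}{3} + \frac{4}{3} e_{1}, w = -8 - e_{1}.
Distribute z over w term by term (generator squares from the signature, products reordered to ascending indices): (\frac{5}{3})*w = -\frac{40}{3} - \frac{5}{3} e_{1}; (\frac{4}{3} e_{1})*w = \frac{4}{3} - \frac{32}{3} e_{1}.
Sum: -12 - \frac{37}{3} e_{1}; translating back through the correspondence:
Answer: -12 - \frac{37}{3}i


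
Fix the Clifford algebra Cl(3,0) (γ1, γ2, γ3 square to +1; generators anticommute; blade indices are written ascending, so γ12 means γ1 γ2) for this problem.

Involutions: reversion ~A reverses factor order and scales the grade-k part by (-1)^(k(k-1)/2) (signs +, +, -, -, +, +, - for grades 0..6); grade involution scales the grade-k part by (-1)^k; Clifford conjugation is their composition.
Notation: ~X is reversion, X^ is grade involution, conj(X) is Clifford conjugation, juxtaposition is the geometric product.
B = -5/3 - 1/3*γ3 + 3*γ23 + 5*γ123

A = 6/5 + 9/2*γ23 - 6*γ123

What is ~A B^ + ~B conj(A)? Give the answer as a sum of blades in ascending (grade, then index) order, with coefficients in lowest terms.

first term: 83/2 - 81/2*γ1 - 3/2*γ2 + 2/5*γ3 + 2*γ12 + 111/10*γ23 - 16*γ123
second term: -91/2 - 81/2*γ1 - 3/2*γ2 - 2/5*γ3 + 2*γ12 + 39/10*γ23 + 4*γ123
Answer: -4 - 81*γ1 - 3*γ2 + 4*γ12 + 15*γ23 - 12*γ123


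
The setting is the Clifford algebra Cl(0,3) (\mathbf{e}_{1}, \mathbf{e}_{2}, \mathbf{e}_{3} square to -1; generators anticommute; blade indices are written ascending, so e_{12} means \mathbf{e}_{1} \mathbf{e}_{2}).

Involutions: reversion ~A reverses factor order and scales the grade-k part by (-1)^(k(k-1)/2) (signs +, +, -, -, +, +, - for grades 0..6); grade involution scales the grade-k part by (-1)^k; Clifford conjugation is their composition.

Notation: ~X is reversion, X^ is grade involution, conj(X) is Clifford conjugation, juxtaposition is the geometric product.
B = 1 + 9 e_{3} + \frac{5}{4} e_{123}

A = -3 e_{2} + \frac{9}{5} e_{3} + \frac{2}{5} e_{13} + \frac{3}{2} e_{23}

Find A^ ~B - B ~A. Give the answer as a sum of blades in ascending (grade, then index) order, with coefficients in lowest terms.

first term: \frac{81}{5} - \frac{69}{40} e_{1} - 11 e_{2} - \frac{9}{5} e_{3} - \frac{9}{4} e_{12} - \frac{67}{20} e_{13} + \frac{57}{2} e_{23}
second term: -\frac{81}{5} - \frac{69}{40} e_{1} - 17 e_{2} + \frac{9}{5} e_{3} - \frac{9}{4} e_{12} - \frac{83}{20} e_{13} + \frac{51}{2} e_{23}
Answer: \frac{162}{5} + 6 e_{2} - \frac{18}{5} e_{3} + \frac{4}{5} e_{13} + 3 e_{23}


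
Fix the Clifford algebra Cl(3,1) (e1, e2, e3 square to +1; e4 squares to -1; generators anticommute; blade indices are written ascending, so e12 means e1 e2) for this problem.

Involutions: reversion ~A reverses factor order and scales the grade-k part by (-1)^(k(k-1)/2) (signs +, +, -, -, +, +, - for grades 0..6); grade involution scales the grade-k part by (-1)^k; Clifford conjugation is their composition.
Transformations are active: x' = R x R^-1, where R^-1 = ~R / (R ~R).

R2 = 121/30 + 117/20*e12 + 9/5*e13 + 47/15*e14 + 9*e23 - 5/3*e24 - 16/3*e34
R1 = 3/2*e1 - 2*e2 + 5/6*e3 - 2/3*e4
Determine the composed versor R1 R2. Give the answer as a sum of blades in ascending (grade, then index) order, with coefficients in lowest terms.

Distribute over the terms of R1 (each basis-blade product reordered to ascending indices, repeated generators contracted through their squares):
(3/2*e1) R2 = 121/20*e1 + 351/40*e2 + 27/10*e3 + 47/10*e4 + 27/2*e123 - 5/2*e124 - 8*e134
(-2*e2) R2 = 117/10*e1 - 121/15*e2 - 18*e3 + 10/3*e4 + 18/5*e123 + 94/15*e124 + 32/3*e234
(5/6*e3) R2 = -3/2*e1 - 15/2*e2 + 121/36*e3 - 40/9*e4 + 39/8*e123 - 47/18*e134 + 25/18*e234
(-2/3*e4) R2 = -94/45*e1 + 10/9*e2 + 32/9*e3 - 121/45*e4 - 39/10*e124 - 6/5*e134 - 6*e234
Summing the partial products and collecting blades:
Answer: 2549/180*e1 - 409/72*e2 - 503/60*e3 + 9/10*e4 + 879/40*e123 - 2/15*e124 - 1063/90*e134 + 109/18*e234


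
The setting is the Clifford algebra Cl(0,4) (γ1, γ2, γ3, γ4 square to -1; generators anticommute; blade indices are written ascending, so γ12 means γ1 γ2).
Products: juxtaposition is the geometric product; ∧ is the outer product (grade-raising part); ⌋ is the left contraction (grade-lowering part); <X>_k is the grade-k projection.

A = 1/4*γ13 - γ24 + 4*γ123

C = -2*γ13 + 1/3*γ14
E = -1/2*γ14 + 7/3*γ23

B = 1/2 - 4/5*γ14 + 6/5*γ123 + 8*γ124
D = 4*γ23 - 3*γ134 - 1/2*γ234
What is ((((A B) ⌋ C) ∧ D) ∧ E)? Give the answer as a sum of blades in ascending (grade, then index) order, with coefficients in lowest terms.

step 1: 24/5 + 8*γ1 + 3/10*γ2 - 4/5*γ12 + 1/8*γ13 - 1/2*γ24 - 161/5*γ34 + 2*γ123 + 6/5*γ134 + 6/5*γ234
step 2: 1/4 + 16*γ3 - 8/3*γ4 - 48/5*γ13 + 8/5*γ14
step 3: γ23 - 3/4*γ134 - 259/24*γ234 + 32/5*γ1234
step 4: -1/2*γ1234
Answer: -1/2*γ1234


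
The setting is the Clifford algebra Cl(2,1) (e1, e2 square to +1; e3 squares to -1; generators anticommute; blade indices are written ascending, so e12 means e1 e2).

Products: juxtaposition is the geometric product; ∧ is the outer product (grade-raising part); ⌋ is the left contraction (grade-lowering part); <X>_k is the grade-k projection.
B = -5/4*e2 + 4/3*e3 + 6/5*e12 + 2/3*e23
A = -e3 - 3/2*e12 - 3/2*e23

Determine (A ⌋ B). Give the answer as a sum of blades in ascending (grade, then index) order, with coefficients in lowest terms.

step 1: 32/15 - 2/3*e2
Answer: 32/15 - 2/3*e2


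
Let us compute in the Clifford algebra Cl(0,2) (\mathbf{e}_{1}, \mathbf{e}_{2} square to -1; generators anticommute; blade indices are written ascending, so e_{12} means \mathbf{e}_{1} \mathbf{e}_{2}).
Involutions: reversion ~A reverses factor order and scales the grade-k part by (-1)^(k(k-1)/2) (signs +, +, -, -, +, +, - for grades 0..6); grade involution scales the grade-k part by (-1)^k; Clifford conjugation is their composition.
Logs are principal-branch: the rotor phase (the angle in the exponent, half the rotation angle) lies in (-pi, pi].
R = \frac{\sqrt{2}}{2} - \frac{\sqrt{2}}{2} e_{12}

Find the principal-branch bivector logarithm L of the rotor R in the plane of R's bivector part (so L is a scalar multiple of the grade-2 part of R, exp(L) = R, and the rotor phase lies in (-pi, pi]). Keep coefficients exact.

The scalar part of R is \frac{\sqrt{2}}{2}, and that scalar determines the rotor phase on the principal branch; recovering the unit plane as bivector-part over sine of the phase gives L = phase * plane.
Concretely: cos(phase) = \frac{\sqrt{2}}{2} gives phase = ±\frac{\pi}{4}, and since phase/sin(phase) is even the sign is immaterial: L = (phase/sin(phase)) * <R>_2 = (\frac{\sqrt{2} \pi}{4}) * <R>_2.
Answer: - \frac{\pi}{4} e_{12}


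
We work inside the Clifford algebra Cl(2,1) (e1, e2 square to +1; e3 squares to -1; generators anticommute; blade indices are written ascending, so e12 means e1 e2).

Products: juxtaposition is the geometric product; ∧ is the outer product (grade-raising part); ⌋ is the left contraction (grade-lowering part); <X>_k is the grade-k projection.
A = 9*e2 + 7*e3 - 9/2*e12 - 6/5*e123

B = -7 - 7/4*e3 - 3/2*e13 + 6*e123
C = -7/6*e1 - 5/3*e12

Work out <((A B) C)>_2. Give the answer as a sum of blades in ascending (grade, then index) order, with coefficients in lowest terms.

step 1: 101/20 - 21/2*e1 - 324/5*e2 - 22*e3 - 63/5*e12 - 54*e13 - 45/2*e23 + 1191/40*e123
step 2: -35/4 - 13667/120*e1 + 14/5*e2 - 107/8*e3 - 5041/60*e12 - 379/6*e13 + 4421/80*e23 + 755/12*e123
step 3: -5041/60*e12 - 379/6*e13 + 4421/80*e23
Answer: -5041/60*e12 - 379/6*e13 + 4421/80*e23


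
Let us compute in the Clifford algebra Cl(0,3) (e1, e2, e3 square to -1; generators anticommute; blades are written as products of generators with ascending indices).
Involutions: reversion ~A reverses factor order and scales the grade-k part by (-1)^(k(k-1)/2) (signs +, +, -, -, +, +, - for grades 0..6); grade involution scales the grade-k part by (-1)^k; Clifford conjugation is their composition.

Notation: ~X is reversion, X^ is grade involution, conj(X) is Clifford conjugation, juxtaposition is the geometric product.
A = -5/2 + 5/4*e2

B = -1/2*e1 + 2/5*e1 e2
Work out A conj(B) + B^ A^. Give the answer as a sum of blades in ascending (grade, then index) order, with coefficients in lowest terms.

first term: -7/4*e1 + 3/8*e1 e2
second term: -3/4*e1 - 13/8*e1 e2
Answer: -5/2*e1 - 5/4*e1 e2


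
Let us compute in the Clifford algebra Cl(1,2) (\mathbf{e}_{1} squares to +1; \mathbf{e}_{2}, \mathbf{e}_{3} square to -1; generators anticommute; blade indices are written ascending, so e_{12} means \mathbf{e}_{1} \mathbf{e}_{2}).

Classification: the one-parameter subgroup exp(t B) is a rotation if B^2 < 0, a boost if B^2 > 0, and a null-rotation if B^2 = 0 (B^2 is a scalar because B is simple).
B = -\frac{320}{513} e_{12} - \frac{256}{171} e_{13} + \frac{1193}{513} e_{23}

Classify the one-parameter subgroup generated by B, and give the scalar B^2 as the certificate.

B^2 term by term: the squares give (-\frac{320}{513})^2*(e_{12})^2 + (-\frac{256}{171})^2*(e_{13})^2 + (\frac{1193}{513})^2*(e_{23})^2 = \frac{102400}{263169}*(+1) + \frac{65536}{29241}*(+1) + \frac{1423249}{263169}*(-1) = -\frac{25}{9} (each basis 2-blade squares to minus the product of its generators' squares); cross terms between blades sharing an index anticommute and cancel. So B^2 = -\frac{25}{9}.
Answer: rotation, certificate B^2 = -\frac{25}{9}. One invariant decides it: the square -\frac{25}{9} survives every conjugation, and its sign is exactly the classification.


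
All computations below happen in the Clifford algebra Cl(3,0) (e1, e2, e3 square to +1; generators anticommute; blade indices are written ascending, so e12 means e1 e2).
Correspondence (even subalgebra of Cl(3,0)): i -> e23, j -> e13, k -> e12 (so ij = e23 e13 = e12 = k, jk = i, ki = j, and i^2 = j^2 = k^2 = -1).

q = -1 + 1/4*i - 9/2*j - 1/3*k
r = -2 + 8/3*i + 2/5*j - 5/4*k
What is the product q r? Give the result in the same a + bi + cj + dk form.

In blades: q = -1 - 1/3*e12 - 9/2*e13 + 1/4*e23, r = -2 - 5/4*e12 + 2/5*e13 + 8/3*e23.
Distribute q over r term by term (generator squares from the signature, products reordered to ascending indices): (-1)*r = 2 + 5/4*e12 - 2/5*e13 - 8/3*e23; (-1/3*e12)*r = -5/12 + 2/3*e12 - 8/9*e13 + 2/15*e23; (-9/2*e13)*r = 9/5 + 12*e12 + 9*e13 + 45/8*e23; (1/4*e23)*r = -2/3 + 1/10*e12 + 5/16*e13 - 1/2*e23.
Sum: 163/60 + 841/60*e12 + 5777/720*e13 + 311/120*e23; translating back through the correspondence:
Answer: 163/60 + 311/120*i + 5777/720*j + 841/60*k


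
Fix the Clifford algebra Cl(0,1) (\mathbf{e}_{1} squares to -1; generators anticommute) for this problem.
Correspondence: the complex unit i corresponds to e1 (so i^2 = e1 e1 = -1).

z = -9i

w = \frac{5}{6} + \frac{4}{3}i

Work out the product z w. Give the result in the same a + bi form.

In blades: z = -9 e_{1}, w = \frac{5}{6} + \frac{4}{3} e_{1}.
Distribute z over w term by term (generator squares from the signature, products reordered to ascending indices): (-9 e_{1})*w = 12 - \frac{15}{2} e_{1}.
Sum: 12 - \frac{15}{2} e_{1}; translating back through the correspondence:
Answer: 12 - \frac{15}{2}i


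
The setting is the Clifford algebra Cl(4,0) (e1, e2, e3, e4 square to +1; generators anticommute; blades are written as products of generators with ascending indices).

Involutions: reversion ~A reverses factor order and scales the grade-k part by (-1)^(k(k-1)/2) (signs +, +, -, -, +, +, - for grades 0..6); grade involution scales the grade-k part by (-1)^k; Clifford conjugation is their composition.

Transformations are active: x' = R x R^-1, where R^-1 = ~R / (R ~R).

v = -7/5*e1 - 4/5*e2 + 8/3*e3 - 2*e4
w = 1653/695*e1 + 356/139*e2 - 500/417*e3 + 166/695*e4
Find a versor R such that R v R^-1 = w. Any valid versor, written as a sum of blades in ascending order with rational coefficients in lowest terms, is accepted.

Key observation: q(v) = q(w) = 617/45 (sandwiches preserve the norm), so R = v + w = 136/139*e1 + 1224/695*e2 + 204/139*e3 - 1224/695*e4 works whenever it is invertible — the component of v along it is kept and (v - w)/2 reverses, sending v to w.
Answer: 136/139*e1 + 1224/695*e2 + 204/139*e3 - 1224/695*e4


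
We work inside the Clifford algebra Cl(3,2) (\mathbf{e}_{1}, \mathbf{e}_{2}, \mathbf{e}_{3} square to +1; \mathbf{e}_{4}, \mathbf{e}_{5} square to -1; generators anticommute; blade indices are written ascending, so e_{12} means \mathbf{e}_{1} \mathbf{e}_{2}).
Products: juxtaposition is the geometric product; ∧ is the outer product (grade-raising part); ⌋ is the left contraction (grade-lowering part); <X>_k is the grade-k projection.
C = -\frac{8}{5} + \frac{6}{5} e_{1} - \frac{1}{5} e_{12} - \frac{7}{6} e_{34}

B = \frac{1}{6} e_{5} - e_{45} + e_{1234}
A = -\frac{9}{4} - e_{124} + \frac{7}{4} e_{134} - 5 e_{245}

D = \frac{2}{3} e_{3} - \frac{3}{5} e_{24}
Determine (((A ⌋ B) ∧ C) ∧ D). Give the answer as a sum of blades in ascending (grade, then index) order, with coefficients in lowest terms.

step 1: \frac{7}{4} e_{2} + e_{3} - \frac{3}{8} e_{5} + \frac{9}{4} e_{45} - \frac{9}{4} e_{1234}
step 2: -\frac{14}{5} e_{2} - \frac{8}{5} e_{3} + \frac{3}{5} e_{5} - \frac{21}{10} e_{12} - \frac{6}{5} e_{13} + \frac{9}{20} e_{15} - \frac{18}{5} e_{45} - \frac{1}{5} e_{123} + \frac{3}{40} e_{125} + \frac{27}{10} e_{145} - \frac{49}{24} e_{234} + \frac{7}{16} e_{345} + \frac{18}{5} e_{1234} - \frac{9}{20} e_{1245}
step 3: -\frac{28}{15} e_{23} - \frac{2}{5} e_{35} - \frac{7}{5} e_{123} - \frac{3}{10} e_{135} - \frac{24}{25} e_{234} - \frac{9}{25} e_{245} - \frac{12}{5} e_{345} - \frac{18}{25} e_{1234} - \frac{1}{20} e_{1235} - \frac{27}{100} e_{1245} + \frac{9}{5} e_{1345} - \frac{3}{10} e_{12345}
Answer: -\frac{28}{15} e_{23} - \frac{2}{5} e_{35} - \frac{7}{5} e_{123} - \frac{3}{10} e_{135} - \frac{24}{25} e_{234} - \frac{9}{25} e_{245} - \frac{12}{5} e_{345} - \frac{18}{25} e_{1234} - \frac{1}{20} e_{1235} - \frac{27}{100} e_{1245} + \frac{9}{5} e_{1345} - \frac{3}{10} e_{12345}


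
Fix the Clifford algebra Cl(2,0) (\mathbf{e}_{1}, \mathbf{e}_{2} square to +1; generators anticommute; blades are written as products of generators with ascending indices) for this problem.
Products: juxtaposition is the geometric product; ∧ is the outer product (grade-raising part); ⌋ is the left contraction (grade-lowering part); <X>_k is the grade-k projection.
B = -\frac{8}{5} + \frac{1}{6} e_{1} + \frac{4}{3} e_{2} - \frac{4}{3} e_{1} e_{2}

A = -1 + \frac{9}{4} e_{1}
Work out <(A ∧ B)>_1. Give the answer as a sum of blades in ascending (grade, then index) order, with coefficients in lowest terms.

step 1: \frac{8}{5} - \frac{113}{30} e_{1} - \frac{4}{3} e_{2} + \frac{13}{3} e_{1} e_{2}
step 2: -\frac{113}{30} e_{1} - \frac{4}{3} e_{2}
Answer: -\frac{113}{30} e_{1} - \frac{4}{3} e_{2}


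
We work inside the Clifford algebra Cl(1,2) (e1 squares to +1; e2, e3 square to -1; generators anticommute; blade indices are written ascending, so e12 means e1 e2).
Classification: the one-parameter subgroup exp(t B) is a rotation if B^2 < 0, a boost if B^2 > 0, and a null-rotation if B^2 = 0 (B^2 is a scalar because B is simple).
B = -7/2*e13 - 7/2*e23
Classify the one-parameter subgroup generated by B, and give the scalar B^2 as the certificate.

B^2 term by term: the squares give (-7/2)^2*(e13)^2 + (-7/2)^2*(e23)^2 = 49/4*(+1) + 49/4*(-1) = 0 (each basis 2-blade squares to minus the product of its generators' squares); cross terms between blades sharing an index anticommute and cancel. So B^2 = 0.
Answer: null-rotation, certificate B^2 = 0. No conjugation can change B^2 = 0; the sign gives the class.


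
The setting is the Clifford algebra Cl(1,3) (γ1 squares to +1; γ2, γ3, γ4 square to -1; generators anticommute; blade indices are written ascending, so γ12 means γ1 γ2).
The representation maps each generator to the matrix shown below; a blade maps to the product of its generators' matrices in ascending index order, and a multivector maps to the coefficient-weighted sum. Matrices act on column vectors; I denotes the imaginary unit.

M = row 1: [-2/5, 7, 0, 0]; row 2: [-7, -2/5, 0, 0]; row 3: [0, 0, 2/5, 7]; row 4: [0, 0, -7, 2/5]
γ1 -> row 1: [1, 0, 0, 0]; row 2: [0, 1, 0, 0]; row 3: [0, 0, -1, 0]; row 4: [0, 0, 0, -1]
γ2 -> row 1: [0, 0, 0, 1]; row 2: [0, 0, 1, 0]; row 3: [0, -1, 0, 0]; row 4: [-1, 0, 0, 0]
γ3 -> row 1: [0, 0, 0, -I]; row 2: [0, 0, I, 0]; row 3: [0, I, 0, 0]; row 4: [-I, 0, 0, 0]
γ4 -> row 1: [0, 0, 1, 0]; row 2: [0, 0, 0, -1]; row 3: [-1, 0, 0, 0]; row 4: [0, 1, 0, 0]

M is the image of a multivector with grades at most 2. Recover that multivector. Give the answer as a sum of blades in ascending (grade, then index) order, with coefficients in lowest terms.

Method: the blade images are trace-orthogonal — tr(rho(e_A) rho(e_B)^-1) = 4 if A = B and 0 otherwise — and rho(e_A)^-1 = (e_A)^2 * rho(e_A) with (e_A)^2 = +1 or -1, so the coefficient of e_A in the preimage is (e_A)^2 * tr(M rho(e_A))/4.
Nonzero projections over blades of grade <= 2: γ1: (γ1)^2 = +1, tr(M rho(γ1)) = -8/5, coefficient -2/5; γ24: (γ24)^2 = -1, tr(M rho(γ24)) = -28, coefficient 7. Every other blade of grade <= 2 projects to 0.
Answer: -2/5*γ1 + 7*γ24


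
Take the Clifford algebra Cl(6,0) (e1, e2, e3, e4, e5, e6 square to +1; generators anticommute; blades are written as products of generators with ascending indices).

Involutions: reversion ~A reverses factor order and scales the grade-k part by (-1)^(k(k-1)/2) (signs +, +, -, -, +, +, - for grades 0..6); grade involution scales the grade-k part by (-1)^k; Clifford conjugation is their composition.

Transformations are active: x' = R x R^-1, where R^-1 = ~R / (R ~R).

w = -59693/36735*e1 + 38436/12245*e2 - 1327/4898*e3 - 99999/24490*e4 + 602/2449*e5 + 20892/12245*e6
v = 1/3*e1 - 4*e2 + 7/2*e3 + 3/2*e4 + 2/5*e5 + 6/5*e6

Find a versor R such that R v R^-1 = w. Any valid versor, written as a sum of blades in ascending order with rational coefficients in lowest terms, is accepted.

The midline construction: v and w both square to 2899/90, so reflecting in their sum -15816/12245*e1 - 10544/12245*e2 + 7908/2449*e3 - 31632/12245*e4 + 7908/12245*e5 + 35586/12245*e6 exchanges them.
Answer: -15816/12245*e1 - 10544/12245*e2 + 7908/2449*e3 - 31632/12245*e4 + 7908/12245*e5 + 35586/12245*e6


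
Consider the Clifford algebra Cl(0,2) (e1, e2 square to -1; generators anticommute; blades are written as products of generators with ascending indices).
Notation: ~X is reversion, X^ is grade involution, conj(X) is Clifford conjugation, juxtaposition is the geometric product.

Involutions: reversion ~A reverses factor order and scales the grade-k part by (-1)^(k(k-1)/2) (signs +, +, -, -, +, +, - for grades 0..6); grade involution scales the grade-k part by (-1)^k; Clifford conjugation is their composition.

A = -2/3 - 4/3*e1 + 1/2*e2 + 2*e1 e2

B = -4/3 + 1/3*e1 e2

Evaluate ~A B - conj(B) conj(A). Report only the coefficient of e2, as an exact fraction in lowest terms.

first term: 14/9 + 35/18*e1 - 2/9*e2 + 22/9*e1 e2
second term: 2/9 - 35/18*e1 + 2/9*e2 + 26/9*e1 e2
Answer: -4/9


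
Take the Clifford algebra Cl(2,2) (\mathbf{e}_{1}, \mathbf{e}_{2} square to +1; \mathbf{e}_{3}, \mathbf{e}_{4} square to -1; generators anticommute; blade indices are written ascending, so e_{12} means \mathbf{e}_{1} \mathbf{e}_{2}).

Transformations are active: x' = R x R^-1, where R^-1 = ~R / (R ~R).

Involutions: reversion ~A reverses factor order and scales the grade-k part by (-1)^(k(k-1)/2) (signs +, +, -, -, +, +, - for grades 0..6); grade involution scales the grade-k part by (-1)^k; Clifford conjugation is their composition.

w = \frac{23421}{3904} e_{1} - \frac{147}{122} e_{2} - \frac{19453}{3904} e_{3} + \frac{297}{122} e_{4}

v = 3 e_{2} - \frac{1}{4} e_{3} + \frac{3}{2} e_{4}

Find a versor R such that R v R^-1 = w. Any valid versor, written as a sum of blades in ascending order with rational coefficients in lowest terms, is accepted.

Why this works: both vectors square to \frac{107}{16}, so q(v) = q(w) and R = v + w = \frac{23421}{3904} e_{1} + \frac{219}{122} e_{2} - \frac{20429}{3904} e_{3} + \frac{240}{61} e_{4} carries v to w — its own direction survives, the complement (v - w)/2 flips.
Answer: \frac{23421}{3904} e_{1} + \frac{219}{122} e_{2} - \frac{20429}{3904} e_{3} + \frac{240}{61} e_{4}


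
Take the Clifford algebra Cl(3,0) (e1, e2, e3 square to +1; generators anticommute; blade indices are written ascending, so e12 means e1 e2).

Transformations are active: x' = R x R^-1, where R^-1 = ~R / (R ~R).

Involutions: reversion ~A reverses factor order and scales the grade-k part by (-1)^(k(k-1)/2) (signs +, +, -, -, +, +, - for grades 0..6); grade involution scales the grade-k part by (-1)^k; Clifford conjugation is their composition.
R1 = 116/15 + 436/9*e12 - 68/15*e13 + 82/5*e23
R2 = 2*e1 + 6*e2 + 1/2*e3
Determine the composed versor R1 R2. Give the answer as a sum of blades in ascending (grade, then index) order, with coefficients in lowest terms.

Distribute over the terms of R2 (each basis-blade product reordered to ascending indices, repeated generators contracted through their squares):
R1 (2*e1) = 232/15*e1 - 872/9*e2 + 136/15*e3 + 164/5*e123
R1 (6*e2) = 872/3*e1 + 232/5*e2 - 492/5*e3 + 136/5*e123
R1 (1/2*e3) = -34/15*e1 + 41/5*e2 + 58/15*e3 + 218/9*e123
Summing the partial products and collecting blades:
Answer: 4558/15*e1 - 1903/45*e2 - 1282/15*e3 + 758/9*e123


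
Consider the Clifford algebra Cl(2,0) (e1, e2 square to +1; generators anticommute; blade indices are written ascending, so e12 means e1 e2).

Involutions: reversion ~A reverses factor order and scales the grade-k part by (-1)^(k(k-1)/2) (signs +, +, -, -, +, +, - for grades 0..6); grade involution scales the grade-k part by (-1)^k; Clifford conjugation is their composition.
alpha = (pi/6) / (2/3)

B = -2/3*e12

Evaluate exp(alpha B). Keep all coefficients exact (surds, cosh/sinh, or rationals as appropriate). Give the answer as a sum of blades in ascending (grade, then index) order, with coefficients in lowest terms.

B^2 = (-2/3)^2*(e12)^2 = 4/9*(-1) = -4/9 (a basis 2-blade squares to minus the product of its generators' squares).
B^2 = -4/9 — circular case — the even/odd split gives cos and sin: l = 2/3, alpha*l = pi/6, so exp(alpha B) = cos(pi/6) + (sin(pi/6)/(2/3))*B = sqrt(3)/2 + (3/4)*B.
Answer: sqrt(3)/2 - 1/2*e12


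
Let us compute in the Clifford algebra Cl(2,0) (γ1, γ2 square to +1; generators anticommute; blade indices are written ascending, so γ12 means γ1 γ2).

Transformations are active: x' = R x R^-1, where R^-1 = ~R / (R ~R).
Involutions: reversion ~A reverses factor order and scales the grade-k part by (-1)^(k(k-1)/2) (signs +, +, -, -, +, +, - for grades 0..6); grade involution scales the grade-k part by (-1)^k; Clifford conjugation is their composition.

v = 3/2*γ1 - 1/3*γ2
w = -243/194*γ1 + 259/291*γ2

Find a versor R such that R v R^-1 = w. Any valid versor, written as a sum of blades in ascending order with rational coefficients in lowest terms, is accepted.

Key observation: q(v) = q(w) = 85/36 (sandwiches preserve the norm), so R = v + w = 24/97*γ1 + 54/97*γ2 works whenever it is invertible — the component of v along it is kept and (v - w)/2 reverses, sending v to w.
Answer: 24/97*γ1 + 54/97*γ2


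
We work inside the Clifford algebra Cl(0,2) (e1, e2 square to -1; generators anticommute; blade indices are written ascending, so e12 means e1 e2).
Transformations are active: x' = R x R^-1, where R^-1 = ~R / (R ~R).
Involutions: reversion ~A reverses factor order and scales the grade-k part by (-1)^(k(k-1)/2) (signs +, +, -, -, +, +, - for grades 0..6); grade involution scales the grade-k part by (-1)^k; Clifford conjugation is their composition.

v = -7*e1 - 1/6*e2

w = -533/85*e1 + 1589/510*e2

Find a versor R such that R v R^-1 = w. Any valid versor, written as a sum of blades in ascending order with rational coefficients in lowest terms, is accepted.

Why this works: both vectors square to -1765/36, so q(v) = q(w) and R = v + w = -1128/85*e1 + 752/255*e2 carries v to w — its own direction survives, the complement (v - w)/2 flips.
Answer: -1128/85*e1 + 752/255*e2


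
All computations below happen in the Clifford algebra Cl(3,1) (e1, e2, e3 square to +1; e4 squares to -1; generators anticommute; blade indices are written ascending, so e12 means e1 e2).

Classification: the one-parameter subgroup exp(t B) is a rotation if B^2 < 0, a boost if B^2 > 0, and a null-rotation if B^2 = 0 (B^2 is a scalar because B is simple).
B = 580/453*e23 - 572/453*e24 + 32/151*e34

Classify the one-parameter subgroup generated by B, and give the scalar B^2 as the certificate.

B^2 term by term: the squares give (580/453)^2*(e23)^2 + (-572/453)^2*(e24)^2 + (32/151)^2*(e34)^2 = 336400/205209*(-1) + 327184/205209*(+1) + 1024/22801*(+1) = 0 (each basis 2-blade squares to minus the product of its generators' squares); cross terms between blades sharing an index anticommute and cancel. So B^2 = 0.
Answer: null-rotation, certificate B^2 = 0. The invariant at work: B^2 = 0 is unchanged by conjugation, hence its sign classifies the subgroup whatever basis B is written in.


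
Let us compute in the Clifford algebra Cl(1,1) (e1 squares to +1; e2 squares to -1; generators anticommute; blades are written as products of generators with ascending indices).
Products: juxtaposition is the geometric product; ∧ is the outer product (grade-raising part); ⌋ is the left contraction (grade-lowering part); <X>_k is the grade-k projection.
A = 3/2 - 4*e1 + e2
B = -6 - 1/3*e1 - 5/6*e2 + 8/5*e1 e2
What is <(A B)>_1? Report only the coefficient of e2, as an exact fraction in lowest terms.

step 1: -41/6 + 251/10*e1 - 273/20*e2 + 91/15*e1 e2
step 2: 251/10*e1 - 273/20*e2
Answer: -273/20


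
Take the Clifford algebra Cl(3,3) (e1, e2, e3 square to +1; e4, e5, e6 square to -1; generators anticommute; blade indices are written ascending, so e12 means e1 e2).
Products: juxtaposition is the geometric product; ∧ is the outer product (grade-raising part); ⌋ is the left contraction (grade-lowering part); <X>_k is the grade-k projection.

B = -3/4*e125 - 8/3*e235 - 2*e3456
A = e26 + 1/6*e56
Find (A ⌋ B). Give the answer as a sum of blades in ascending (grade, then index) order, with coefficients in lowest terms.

step 1: 1/3*e34
Answer: 1/3*e34


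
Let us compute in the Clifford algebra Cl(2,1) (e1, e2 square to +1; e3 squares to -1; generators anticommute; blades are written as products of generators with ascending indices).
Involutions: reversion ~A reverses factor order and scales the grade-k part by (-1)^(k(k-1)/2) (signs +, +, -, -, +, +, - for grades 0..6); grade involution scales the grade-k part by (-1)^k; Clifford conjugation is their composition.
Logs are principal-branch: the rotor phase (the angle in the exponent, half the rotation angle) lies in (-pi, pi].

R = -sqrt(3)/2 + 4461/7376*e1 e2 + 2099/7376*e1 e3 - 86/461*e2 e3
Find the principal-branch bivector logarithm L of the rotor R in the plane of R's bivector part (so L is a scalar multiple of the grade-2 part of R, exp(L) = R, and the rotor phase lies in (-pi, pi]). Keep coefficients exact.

The scalar part of R is -sqrt(3)/2, which fixes the principal-branch rotor phase; the unit plane is then the bivector part divided by the sine of that phase, and L is that plane scaled by the phase.
Concretely: cos(phase) = -sqrt(3)/2 gives phase = ±5*pi/6, and since phase/sin(phase) is even the sign is immaterial: L = (phase/sin(phase)) * <R>_2 = (5*pi/3) * <R>_2.
Answer: 7435*pi/7376*e1 e2 + 10495*pi/22128*e1 e3 - 430*pi/1383*e2 e3


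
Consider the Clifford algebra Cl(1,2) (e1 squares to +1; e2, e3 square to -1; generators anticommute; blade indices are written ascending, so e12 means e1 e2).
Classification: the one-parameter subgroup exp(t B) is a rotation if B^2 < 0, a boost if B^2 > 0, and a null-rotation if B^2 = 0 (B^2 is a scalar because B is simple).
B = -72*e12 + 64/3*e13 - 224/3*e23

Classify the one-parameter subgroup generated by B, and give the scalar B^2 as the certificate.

B^2 term by term: the squares give (-72)^2*(e12)^2 + (64/3)^2*(e13)^2 + (-224/3)^2*(e23)^2 = 5184*(+1) + 4096/9*(+1) + 50176/9*(-1) = 64 (each basis 2-blade squares to minus the product of its generators' squares); cross terms between blades sharing an index anticommute and cancel. So B^2 = 64.
Answer: boost, certificate B^2 = 64. Certificate logic: 64 is a conjugation-invariant scalar, so its sign fixes rotation versus boost versus null-rotation outright.


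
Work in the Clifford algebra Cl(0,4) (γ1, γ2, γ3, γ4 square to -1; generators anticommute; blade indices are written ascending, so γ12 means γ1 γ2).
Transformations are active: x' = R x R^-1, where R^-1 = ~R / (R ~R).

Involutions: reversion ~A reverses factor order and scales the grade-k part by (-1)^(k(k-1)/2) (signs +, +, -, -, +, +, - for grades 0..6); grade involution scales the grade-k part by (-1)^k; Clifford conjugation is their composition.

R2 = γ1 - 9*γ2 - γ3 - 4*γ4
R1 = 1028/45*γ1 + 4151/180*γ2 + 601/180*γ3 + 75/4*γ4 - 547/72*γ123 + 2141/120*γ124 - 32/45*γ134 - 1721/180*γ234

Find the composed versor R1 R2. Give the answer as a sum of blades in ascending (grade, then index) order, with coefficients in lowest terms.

Distribute over the terms of R2 (each basis-blade product reordered to ascending indices, repeated generators contracted through their squares):
R1 (γ1) = -1028/45 - 4151/180*γ12 - 601/180*γ13 - 75/4*γ14 + 547/72*γ23 - 2141/120*γ24 + 32/45*γ34 + 1721/180*γ1234
R1 (-9*γ2) = 4151/20 - 1028/5*γ12 + 547/8*γ13 - 6423/40*γ14 + 601/20*γ23 + 675/4*γ24 - 1721/20*γ34 + 32/5*γ1234
R1 (-γ3) = 601/180 - 547/72*γ12 - 1028/45*γ13 + 32/45*γ14 - 4151/180*γ23 + 1721/180*γ24 + 75/4*γ34 + 2141/120*γ1234
R1 (-4*γ4) = 75 + 2141/30*γ12 - 128/45*γ13 - 4112/45*γ14 - 1721/45*γ23 - 4151/45*γ24 - 601/45*γ34 + 547/18*γ1234
Summing the partial products and collecting blades:
Answer: 11837/45 - 19787/120*γ12 + 2833/72*γ13 - 32399/120*γ14 - 2839/120*γ23 + 2729/40*γ24 - 1439/18*γ34 + 7703/120*γ1234


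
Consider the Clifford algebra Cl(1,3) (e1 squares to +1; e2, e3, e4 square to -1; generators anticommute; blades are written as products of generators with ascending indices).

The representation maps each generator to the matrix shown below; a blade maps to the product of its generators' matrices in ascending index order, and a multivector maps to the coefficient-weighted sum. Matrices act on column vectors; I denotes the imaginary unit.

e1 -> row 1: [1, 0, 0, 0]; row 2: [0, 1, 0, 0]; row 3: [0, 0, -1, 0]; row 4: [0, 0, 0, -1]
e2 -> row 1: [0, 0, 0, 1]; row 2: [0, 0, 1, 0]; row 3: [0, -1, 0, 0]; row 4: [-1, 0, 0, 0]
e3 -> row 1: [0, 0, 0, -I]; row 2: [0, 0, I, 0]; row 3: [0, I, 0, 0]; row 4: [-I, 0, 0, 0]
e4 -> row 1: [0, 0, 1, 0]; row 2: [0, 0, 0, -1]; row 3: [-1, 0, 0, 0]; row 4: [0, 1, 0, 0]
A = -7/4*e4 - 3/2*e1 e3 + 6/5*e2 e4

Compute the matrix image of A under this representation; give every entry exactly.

Bivector images (products of the table entries): rho(e1 e3) = rho(e1)rho(e3) = row 1: [0, 0, 0, -I]; row 2: [0, 0, I, 0]; row 3: [0, -I, 0, 0]; row 4: [I, 0, 0, 0]; rho(e2 e4) = rho(e2)rho(e4) = row 1: [0, 1, 0, 0]; row 2: [-1, 0, 0, 0]; row 3: [0, 0, 0, 1]; row 4: [0, 0, -1, 0].
M = (-7/4)*rho(e4) + (-3/2)*rho(e1 e3) + (6/5)*rho(e2 e4), summed entrywise:
Answer: row 1: [0, 6/5, -7/4, 3*I/2]; row 2: [-6/5, 0, -3*I/2, 7/4]; row 3: [7/4, 3*I/2, 0, 6/5]; row 4: [-3*I/2, -7/4, -6/5, 0]


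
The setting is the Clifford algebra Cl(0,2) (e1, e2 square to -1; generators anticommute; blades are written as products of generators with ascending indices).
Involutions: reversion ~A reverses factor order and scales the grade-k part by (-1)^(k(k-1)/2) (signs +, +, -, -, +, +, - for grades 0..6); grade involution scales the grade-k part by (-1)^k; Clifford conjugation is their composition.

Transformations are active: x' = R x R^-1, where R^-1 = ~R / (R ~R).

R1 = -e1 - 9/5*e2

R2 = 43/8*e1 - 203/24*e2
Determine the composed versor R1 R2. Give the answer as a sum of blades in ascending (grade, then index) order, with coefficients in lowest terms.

Distribute over the terms of R1 (each basis-blade product reordered to ascending indices, repeated generators contracted through their squares):
(-e1) R2 = 43/8 + 203/24*e1 e2
(-9/5*e2) R2 = -609/40 + 387/40*e1 e2
Summing the partial products and collecting blades:
Answer: -197/20 + 272/15*e1 e2


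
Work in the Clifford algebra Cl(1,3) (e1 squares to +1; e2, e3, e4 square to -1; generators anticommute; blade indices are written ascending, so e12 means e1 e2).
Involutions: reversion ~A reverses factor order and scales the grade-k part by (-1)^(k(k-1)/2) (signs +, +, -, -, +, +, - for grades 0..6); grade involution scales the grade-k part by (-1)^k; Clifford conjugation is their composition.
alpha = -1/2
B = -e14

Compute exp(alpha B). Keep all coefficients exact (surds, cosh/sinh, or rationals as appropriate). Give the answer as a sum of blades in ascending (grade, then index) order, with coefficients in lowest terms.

B^2 = (-1)^2*(e14)^2 = 1*(+1) = 1 (a basis 2-blade squares to minus the product of its generators' squares).
B^2 = 1 — the positive square puts this in the hyperbolic regime; l = 1, alpha*l = -1/2, so exp(alpha B) = cosh(-1/2) + (sinh(-1/2)/1)*B = cosh(1/2) + (-sinh(1/2))*B.
Answer: cosh(1/2) + sinh(1/2)*e14


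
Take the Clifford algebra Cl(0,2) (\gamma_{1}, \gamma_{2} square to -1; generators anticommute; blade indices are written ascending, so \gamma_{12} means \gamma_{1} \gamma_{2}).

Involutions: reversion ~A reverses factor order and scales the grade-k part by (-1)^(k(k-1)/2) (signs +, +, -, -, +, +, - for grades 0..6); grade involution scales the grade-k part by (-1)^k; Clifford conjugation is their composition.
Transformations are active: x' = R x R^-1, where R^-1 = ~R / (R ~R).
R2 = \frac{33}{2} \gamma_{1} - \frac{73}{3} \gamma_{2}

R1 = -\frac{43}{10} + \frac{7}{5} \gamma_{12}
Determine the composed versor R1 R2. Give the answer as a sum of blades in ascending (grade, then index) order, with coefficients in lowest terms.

Distribute over the terms of R1 (each basis-blade product reordered to ascending indices, repeated generators contracted through their squares):
(-\frac{43}{10}) R2 = -\frac{1419}{20} \gamma_{1} + \frac{3139}{30} \gamma_{2}
(\frac{7}{5} \gamma_{12}) R2 = \frac{511}{15} \gamma_{1} + \frac{231}{10} \gamma_{2}
Summing the partial products and collecting blades:
Answer: -\frac{2213}{60} \gamma_{1} + \frac{1916}{15} \gamma_{2}


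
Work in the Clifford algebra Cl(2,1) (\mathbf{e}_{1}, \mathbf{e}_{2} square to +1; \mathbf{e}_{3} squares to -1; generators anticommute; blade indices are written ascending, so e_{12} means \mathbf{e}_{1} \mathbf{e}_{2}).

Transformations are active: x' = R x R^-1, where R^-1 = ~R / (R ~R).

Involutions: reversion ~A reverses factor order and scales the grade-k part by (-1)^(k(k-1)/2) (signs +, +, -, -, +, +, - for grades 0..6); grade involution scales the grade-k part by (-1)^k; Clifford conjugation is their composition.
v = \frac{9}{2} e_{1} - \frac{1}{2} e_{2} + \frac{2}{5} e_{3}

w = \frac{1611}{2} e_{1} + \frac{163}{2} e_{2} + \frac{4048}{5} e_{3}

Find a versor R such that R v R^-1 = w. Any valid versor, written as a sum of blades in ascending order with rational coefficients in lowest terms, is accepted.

Reasoning: v^2 = w^2 = \frac{1017}{50} since conjugation preserves the quadratic form; R = v + w = 810 e_{1} + 81 e_{2} + 810 e_{3} is then valid when invertible, keeping its own part and reversing (v - w)/2.
Answer: 810 e_{1} + 81 e_{2} + 810 e_{3}


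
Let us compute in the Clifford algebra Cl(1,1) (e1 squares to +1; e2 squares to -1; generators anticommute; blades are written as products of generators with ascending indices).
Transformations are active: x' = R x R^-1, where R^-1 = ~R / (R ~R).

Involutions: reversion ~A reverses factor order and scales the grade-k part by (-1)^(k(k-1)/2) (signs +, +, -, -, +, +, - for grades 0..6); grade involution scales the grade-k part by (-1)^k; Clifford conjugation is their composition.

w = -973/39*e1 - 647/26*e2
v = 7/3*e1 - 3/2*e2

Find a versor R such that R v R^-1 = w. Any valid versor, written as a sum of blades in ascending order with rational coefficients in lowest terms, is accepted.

Since q(v) = q(w) = 115/36, the sum R = v + w = -294/13*e1 - 343/13*e2 does the job whenever invertible.
Answer: -294/13*e1 - 343/13*e2
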